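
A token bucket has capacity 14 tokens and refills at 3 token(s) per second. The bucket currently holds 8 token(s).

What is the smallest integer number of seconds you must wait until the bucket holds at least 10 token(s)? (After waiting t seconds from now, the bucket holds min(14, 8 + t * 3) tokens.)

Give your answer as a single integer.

Answer: 1

Derivation:
Need 8 + t * 3 >= 10, so t >= 2/3.
Smallest integer t = ceil(2/3) = 1.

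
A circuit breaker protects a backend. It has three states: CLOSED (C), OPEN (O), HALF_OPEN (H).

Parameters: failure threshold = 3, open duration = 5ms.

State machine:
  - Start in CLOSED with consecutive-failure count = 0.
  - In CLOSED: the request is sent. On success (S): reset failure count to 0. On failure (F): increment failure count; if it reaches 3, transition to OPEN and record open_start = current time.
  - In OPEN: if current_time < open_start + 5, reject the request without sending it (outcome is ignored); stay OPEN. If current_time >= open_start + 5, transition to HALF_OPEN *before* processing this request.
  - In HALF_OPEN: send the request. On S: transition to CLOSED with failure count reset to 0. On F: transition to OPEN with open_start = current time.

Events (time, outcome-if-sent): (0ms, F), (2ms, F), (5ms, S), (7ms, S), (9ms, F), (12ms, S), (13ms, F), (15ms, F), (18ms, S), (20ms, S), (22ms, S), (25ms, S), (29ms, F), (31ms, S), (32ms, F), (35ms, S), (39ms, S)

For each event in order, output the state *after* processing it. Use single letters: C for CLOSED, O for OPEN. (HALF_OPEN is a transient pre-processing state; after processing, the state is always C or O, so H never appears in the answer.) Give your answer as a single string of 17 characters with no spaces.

State after each event:
  event#1 t=0ms outcome=F: state=CLOSED
  event#2 t=2ms outcome=F: state=CLOSED
  event#3 t=5ms outcome=S: state=CLOSED
  event#4 t=7ms outcome=S: state=CLOSED
  event#5 t=9ms outcome=F: state=CLOSED
  event#6 t=12ms outcome=S: state=CLOSED
  event#7 t=13ms outcome=F: state=CLOSED
  event#8 t=15ms outcome=F: state=CLOSED
  event#9 t=18ms outcome=S: state=CLOSED
  event#10 t=20ms outcome=S: state=CLOSED
  event#11 t=22ms outcome=S: state=CLOSED
  event#12 t=25ms outcome=S: state=CLOSED
  event#13 t=29ms outcome=F: state=CLOSED
  event#14 t=31ms outcome=S: state=CLOSED
  event#15 t=32ms outcome=F: state=CLOSED
  event#16 t=35ms outcome=S: state=CLOSED
  event#17 t=39ms outcome=S: state=CLOSED

Answer: CCCCCCCCCCCCCCCCC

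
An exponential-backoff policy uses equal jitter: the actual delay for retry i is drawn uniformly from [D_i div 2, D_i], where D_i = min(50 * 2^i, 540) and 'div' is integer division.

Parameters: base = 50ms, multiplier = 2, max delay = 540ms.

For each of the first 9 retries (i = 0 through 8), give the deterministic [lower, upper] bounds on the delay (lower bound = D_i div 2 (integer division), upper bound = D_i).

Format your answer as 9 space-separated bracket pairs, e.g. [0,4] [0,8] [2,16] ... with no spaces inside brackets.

Computing bounds per retry:
  i=0: D_i=min(50*2^0,540)=50, bounds=[25,50]
  i=1: D_i=min(50*2^1,540)=100, bounds=[50,100]
  i=2: D_i=min(50*2^2,540)=200, bounds=[100,200]
  i=3: D_i=min(50*2^3,540)=400, bounds=[200,400]
  i=4: D_i=min(50*2^4,540)=540, bounds=[270,540]
  i=5: D_i=min(50*2^5,540)=540, bounds=[270,540]
  i=6: D_i=min(50*2^6,540)=540, bounds=[270,540]
  i=7: D_i=min(50*2^7,540)=540, bounds=[270,540]
  i=8: D_i=min(50*2^8,540)=540, bounds=[270,540]

Answer: [25,50] [50,100] [100,200] [200,400] [270,540] [270,540] [270,540] [270,540] [270,540]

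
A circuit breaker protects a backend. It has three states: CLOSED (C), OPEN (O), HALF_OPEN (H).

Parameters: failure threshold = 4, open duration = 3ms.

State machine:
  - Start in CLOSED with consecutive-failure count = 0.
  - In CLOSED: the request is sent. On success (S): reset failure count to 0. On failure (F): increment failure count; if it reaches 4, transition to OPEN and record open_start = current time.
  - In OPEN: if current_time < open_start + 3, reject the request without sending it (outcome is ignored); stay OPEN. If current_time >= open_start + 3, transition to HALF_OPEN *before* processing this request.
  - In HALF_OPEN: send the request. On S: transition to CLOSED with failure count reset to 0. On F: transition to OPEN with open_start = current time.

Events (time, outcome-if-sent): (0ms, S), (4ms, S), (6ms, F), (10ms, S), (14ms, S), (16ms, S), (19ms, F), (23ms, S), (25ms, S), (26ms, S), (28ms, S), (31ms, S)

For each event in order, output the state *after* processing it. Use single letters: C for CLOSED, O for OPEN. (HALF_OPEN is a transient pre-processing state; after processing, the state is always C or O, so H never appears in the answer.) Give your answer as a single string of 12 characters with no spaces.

Answer: CCCCCCCCCCCC

Derivation:
State after each event:
  event#1 t=0ms outcome=S: state=CLOSED
  event#2 t=4ms outcome=S: state=CLOSED
  event#3 t=6ms outcome=F: state=CLOSED
  event#4 t=10ms outcome=S: state=CLOSED
  event#5 t=14ms outcome=S: state=CLOSED
  event#6 t=16ms outcome=S: state=CLOSED
  event#7 t=19ms outcome=F: state=CLOSED
  event#8 t=23ms outcome=S: state=CLOSED
  event#9 t=25ms outcome=S: state=CLOSED
  event#10 t=26ms outcome=S: state=CLOSED
  event#11 t=28ms outcome=S: state=CLOSED
  event#12 t=31ms outcome=S: state=CLOSED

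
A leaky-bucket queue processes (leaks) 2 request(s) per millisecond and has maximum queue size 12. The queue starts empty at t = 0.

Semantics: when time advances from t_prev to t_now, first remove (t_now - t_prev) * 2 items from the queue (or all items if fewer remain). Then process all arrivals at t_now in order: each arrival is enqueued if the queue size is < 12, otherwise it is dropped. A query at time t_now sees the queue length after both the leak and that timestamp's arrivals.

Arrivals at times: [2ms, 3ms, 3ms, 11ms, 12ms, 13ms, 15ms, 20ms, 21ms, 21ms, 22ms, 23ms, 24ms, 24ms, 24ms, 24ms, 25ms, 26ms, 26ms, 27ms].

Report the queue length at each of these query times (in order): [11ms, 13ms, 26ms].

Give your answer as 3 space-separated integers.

Queue lengths at query times:
  query t=11ms: backlog = 1
  query t=13ms: backlog = 1
  query t=26ms: backlog = 3

Answer: 1 1 3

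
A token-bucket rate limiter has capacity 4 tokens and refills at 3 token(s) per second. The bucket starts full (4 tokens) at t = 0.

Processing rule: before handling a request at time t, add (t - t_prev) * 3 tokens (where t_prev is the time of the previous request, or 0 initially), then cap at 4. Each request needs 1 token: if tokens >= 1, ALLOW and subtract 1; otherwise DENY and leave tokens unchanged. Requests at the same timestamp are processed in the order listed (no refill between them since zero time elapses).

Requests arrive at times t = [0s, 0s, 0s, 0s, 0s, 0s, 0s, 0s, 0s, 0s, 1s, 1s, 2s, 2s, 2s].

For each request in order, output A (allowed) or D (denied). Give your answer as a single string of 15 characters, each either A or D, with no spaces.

Simulating step by step:
  req#1 t=0s: ALLOW
  req#2 t=0s: ALLOW
  req#3 t=0s: ALLOW
  req#4 t=0s: ALLOW
  req#5 t=0s: DENY
  req#6 t=0s: DENY
  req#7 t=0s: DENY
  req#8 t=0s: DENY
  req#9 t=0s: DENY
  req#10 t=0s: DENY
  req#11 t=1s: ALLOW
  req#12 t=1s: ALLOW
  req#13 t=2s: ALLOW
  req#14 t=2s: ALLOW
  req#15 t=2s: ALLOW

Answer: AAAADDDDDDAAAAA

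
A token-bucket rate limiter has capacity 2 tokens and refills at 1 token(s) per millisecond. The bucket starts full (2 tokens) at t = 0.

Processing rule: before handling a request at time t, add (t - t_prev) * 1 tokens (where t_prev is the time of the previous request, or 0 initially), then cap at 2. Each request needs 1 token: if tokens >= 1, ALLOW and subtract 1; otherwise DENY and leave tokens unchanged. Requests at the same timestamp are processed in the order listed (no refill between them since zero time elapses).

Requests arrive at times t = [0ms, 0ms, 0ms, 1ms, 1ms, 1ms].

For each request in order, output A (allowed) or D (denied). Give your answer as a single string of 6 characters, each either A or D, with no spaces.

Answer: AADADD

Derivation:
Simulating step by step:
  req#1 t=0ms: ALLOW
  req#2 t=0ms: ALLOW
  req#3 t=0ms: DENY
  req#4 t=1ms: ALLOW
  req#5 t=1ms: DENY
  req#6 t=1ms: DENY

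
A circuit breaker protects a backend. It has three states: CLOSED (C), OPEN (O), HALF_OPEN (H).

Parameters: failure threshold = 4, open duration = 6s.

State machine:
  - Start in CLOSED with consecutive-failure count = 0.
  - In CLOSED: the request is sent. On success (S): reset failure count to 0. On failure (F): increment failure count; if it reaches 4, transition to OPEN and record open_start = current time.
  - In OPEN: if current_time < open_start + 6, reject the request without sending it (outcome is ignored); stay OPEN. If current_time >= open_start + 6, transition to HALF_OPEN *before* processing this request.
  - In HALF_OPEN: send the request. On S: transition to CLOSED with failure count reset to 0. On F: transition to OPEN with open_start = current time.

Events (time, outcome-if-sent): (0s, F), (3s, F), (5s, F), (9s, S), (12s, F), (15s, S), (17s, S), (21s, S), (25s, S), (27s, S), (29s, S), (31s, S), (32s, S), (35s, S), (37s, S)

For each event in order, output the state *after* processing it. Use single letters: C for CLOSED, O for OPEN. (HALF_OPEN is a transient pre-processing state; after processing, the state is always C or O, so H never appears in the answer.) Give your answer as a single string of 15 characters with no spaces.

State after each event:
  event#1 t=0s outcome=F: state=CLOSED
  event#2 t=3s outcome=F: state=CLOSED
  event#3 t=5s outcome=F: state=CLOSED
  event#4 t=9s outcome=S: state=CLOSED
  event#5 t=12s outcome=F: state=CLOSED
  event#6 t=15s outcome=S: state=CLOSED
  event#7 t=17s outcome=S: state=CLOSED
  event#8 t=21s outcome=S: state=CLOSED
  event#9 t=25s outcome=S: state=CLOSED
  event#10 t=27s outcome=S: state=CLOSED
  event#11 t=29s outcome=S: state=CLOSED
  event#12 t=31s outcome=S: state=CLOSED
  event#13 t=32s outcome=S: state=CLOSED
  event#14 t=35s outcome=S: state=CLOSED
  event#15 t=37s outcome=S: state=CLOSED

Answer: CCCCCCCCCCCCCCC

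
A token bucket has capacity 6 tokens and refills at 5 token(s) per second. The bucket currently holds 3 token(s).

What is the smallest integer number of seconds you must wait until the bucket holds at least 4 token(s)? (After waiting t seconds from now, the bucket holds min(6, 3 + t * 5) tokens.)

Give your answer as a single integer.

Need 3 + t * 5 >= 4, so t >= 1/5.
Smallest integer t = ceil(1/5) = 1.

Answer: 1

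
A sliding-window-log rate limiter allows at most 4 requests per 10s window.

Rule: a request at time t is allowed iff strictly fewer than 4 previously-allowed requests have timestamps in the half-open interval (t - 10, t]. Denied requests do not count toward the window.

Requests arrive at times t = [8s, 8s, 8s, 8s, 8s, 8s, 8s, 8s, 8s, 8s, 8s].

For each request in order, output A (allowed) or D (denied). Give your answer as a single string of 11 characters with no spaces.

Answer: AAAADDDDDDD

Derivation:
Tracking allowed requests in the window:
  req#1 t=8s: ALLOW
  req#2 t=8s: ALLOW
  req#3 t=8s: ALLOW
  req#4 t=8s: ALLOW
  req#5 t=8s: DENY
  req#6 t=8s: DENY
  req#7 t=8s: DENY
  req#8 t=8s: DENY
  req#9 t=8s: DENY
  req#10 t=8s: DENY
  req#11 t=8s: DENY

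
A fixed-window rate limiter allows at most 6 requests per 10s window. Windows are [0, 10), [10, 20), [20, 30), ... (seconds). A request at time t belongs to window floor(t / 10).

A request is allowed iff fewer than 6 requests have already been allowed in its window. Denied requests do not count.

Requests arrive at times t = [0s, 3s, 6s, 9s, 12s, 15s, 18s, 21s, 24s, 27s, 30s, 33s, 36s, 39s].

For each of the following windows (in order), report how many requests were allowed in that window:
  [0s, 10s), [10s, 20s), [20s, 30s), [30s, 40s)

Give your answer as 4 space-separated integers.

Answer: 4 3 3 4

Derivation:
Processing requests:
  req#1 t=0s (window 0): ALLOW
  req#2 t=3s (window 0): ALLOW
  req#3 t=6s (window 0): ALLOW
  req#4 t=9s (window 0): ALLOW
  req#5 t=12s (window 1): ALLOW
  req#6 t=15s (window 1): ALLOW
  req#7 t=18s (window 1): ALLOW
  req#8 t=21s (window 2): ALLOW
  req#9 t=24s (window 2): ALLOW
  req#10 t=27s (window 2): ALLOW
  req#11 t=30s (window 3): ALLOW
  req#12 t=33s (window 3): ALLOW
  req#13 t=36s (window 3): ALLOW
  req#14 t=39s (window 3): ALLOW

Allowed counts by window: 4 3 3 4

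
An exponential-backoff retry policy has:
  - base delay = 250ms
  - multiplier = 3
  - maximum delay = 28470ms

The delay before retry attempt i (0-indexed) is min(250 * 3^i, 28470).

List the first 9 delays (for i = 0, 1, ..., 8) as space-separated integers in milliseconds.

Answer: 250 750 2250 6750 20250 28470 28470 28470 28470

Derivation:
Computing each delay:
  i=0: min(250*3^0, 28470) = 250
  i=1: min(250*3^1, 28470) = 750
  i=2: min(250*3^2, 28470) = 2250
  i=3: min(250*3^3, 28470) = 6750
  i=4: min(250*3^4, 28470) = 20250
  i=5: min(250*3^5, 28470) = 28470
  i=6: min(250*3^6, 28470) = 28470
  i=7: min(250*3^7, 28470) = 28470
  i=8: min(250*3^8, 28470) = 28470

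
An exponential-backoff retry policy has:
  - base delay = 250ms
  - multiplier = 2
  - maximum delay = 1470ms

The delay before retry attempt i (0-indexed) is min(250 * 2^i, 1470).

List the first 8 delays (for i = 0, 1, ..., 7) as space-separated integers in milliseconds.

Computing each delay:
  i=0: min(250*2^0, 1470) = 250
  i=1: min(250*2^1, 1470) = 500
  i=2: min(250*2^2, 1470) = 1000
  i=3: min(250*2^3, 1470) = 1470
  i=4: min(250*2^4, 1470) = 1470
  i=5: min(250*2^5, 1470) = 1470
  i=6: min(250*2^6, 1470) = 1470
  i=7: min(250*2^7, 1470) = 1470

Answer: 250 500 1000 1470 1470 1470 1470 1470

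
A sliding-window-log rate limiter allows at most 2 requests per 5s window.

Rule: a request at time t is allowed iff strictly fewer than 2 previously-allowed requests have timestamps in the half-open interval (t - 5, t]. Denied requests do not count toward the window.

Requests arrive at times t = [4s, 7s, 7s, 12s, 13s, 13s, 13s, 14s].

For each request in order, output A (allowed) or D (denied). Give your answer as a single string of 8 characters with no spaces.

Answer: AADAADDD

Derivation:
Tracking allowed requests in the window:
  req#1 t=4s: ALLOW
  req#2 t=7s: ALLOW
  req#3 t=7s: DENY
  req#4 t=12s: ALLOW
  req#5 t=13s: ALLOW
  req#6 t=13s: DENY
  req#7 t=13s: DENY
  req#8 t=14s: DENY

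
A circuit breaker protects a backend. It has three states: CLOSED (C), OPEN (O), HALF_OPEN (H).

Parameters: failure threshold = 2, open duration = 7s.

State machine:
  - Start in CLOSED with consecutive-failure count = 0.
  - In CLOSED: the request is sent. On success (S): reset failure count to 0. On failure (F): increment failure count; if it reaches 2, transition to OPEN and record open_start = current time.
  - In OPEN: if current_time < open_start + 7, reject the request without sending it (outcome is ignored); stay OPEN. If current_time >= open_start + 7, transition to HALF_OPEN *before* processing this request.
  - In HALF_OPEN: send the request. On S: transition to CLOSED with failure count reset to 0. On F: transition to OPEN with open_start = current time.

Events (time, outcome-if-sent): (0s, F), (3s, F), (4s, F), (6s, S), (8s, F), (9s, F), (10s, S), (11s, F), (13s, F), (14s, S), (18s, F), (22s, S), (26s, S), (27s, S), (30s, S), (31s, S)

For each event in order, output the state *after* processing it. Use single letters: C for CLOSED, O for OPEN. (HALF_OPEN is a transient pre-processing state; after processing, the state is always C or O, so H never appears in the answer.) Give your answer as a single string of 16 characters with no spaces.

Answer: COOOOOCCOOOCCCCC

Derivation:
State after each event:
  event#1 t=0s outcome=F: state=CLOSED
  event#2 t=3s outcome=F: state=OPEN
  event#3 t=4s outcome=F: state=OPEN
  event#4 t=6s outcome=S: state=OPEN
  event#5 t=8s outcome=F: state=OPEN
  event#6 t=9s outcome=F: state=OPEN
  event#7 t=10s outcome=S: state=CLOSED
  event#8 t=11s outcome=F: state=CLOSED
  event#9 t=13s outcome=F: state=OPEN
  event#10 t=14s outcome=S: state=OPEN
  event#11 t=18s outcome=F: state=OPEN
  event#12 t=22s outcome=S: state=CLOSED
  event#13 t=26s outcome=S: state=CLOSED
  event#14 t=27s outcome=S: state=CLOSED
  event#15 t=30s outcome=S: state=CLOSED
  event#16 t=31s outcome=S: state=CLOSED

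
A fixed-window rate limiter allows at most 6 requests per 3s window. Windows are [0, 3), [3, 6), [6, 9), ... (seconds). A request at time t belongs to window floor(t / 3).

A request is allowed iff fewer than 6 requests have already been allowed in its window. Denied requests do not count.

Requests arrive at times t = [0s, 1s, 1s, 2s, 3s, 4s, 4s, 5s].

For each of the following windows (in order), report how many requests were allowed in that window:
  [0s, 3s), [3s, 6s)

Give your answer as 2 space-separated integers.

Answer: 4 4

Derivation:
Processing requests:
  req#1 t=0s (window 0): ALLOW
  req#2 t=1s (window 0): ALLOW
  req#3 t=1s (window 0): ALLOW
  req#4 t=2s (window 0): ALLOW
  req#5 t=3s (window 1): ALLOW
  req#6 t=4s (window 1): ALLOW
  req#7 t=4s (window 1): ALLOW
  req#8 t=5s (window 1): ALLOW

Allowed counts by window: 4 4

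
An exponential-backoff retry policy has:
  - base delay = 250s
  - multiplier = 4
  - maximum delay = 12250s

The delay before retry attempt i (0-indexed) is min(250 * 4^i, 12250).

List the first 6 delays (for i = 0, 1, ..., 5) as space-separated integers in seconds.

Computing each delay:
  i=0: min(250*4^0, 12250) = 250
  i=1: min(250*4^1, 12250) = 1000
  i=2: min(250*4^2, 12250) = 4000
  i=3: min(250*4^3, 12250) = 12250
  i=4: min(250*4^4, 12250) = 12250
  i=5: min(250*4^5, 12250) = 12250

Answer: 250 1000 4000 12250 12250 12250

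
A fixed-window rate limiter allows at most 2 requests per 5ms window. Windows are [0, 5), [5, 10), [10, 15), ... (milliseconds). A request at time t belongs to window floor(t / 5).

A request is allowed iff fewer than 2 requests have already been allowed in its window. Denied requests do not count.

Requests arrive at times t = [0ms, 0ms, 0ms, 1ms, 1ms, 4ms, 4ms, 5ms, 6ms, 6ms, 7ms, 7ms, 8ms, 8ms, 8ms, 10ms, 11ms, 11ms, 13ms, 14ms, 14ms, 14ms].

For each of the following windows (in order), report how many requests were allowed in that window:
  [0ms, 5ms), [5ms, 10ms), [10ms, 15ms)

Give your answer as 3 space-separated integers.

Answer: 2 2 2

Derivation:
Processing requests:
  req#1 t=0ms (window 0): ALLOW
  req#2 t=0ms (window 0): ALLOW
  req#3 t=0ms (window 0): DENY
  req#4 t=1ms (window 0): DENY
  req#5 t=1ms (window 0): DENY
  req#6 t=4ms (window 0): DENY
  req#7 t=4ms (window 0): DENY
  req#8 t=5ms (window 1): ALLOW
  req#9 t=6ms (window 1): ALLOW
  req#10 t=6ms (window 1): DENY
  req#11 t=7ms (window 1): DENY
  req#12 t=7ms (window 1): DENY
  req#13 t=8ms (window 1): DENY
  req#14 t=8ms (window 1): DENY
  req#15 t=8ms (window 1): DENY
  req#16 t=10ms (window 2): ALLOW
  req#17 t=11ms (window 2): ALLOW
  req#18 t=11ms (window 2): DENY
  req#19 t=13ms (window 2): DENY
  req#20 t=14ms (window 2): DENY
  req#21 t=14ms (window 2): DENY
  req#22 t=14ms (window 2): DENY

Allowed counts by window: 2 2 2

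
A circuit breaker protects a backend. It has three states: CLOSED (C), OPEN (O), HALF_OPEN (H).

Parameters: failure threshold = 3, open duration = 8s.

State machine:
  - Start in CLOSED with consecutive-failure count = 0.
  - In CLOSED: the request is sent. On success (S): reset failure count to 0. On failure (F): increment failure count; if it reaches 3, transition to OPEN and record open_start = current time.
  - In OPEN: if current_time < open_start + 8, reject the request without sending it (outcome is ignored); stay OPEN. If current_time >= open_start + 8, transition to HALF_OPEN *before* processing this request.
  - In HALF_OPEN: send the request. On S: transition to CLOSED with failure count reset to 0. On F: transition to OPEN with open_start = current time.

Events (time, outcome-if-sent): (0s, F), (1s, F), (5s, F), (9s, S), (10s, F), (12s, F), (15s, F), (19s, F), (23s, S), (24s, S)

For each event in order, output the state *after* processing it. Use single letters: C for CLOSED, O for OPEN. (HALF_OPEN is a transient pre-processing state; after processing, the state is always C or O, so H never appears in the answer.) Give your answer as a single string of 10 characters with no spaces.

State after each event:
  event#1 t=0s outcome=F: state=CLOSED
  event#2 t=1s outcome=F: state=CLOSED
  event#3 t=5s outcome=F: state=OPEN
  event#4 t=9s outcome=S: state=OPEN
  event#5 t=10s outcome=F: state=OPEN
  event#6 t=12s outcome=F: state=OPEN
  event#7 t=15s outcome=F: state=OPEN
  event#8 t=19s outcome=F: state=OPEN
  event#9 t=23s outcome=S: state=CLOSED
  event#10 t=24s outcome=S: state=CLOSED

Answer: CCOOOOOOCC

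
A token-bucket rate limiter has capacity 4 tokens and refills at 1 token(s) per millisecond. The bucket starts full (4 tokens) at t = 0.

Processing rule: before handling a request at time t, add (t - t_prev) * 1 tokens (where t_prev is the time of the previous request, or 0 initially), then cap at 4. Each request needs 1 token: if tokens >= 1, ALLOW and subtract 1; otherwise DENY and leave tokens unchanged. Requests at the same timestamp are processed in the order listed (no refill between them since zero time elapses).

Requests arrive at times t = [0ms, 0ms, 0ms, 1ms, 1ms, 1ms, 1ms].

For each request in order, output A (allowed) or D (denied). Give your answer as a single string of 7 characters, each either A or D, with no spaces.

Simulating step by step:
  req#1 t=0ms: ALLOW
  req#2 t=0ms: ALLOW
  req#3 t=0ms: ALLOW
  req#4 t=1ms: ALLOW
  req#5 t=1ms: ALLOW
  req#6 t=1ms: DENY
  req#7 t=1ms: DENY

Answer: AAAAADD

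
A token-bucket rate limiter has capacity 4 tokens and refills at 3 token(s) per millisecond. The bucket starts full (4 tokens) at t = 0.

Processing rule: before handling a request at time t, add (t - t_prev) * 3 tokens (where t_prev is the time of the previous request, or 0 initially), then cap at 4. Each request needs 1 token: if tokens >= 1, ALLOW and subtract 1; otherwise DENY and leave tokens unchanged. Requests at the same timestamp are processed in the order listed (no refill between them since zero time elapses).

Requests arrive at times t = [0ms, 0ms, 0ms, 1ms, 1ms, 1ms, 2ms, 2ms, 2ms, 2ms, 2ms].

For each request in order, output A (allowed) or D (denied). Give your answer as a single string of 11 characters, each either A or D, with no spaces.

Simulating step by step:
  req#1 t=0ms: ALLOW
  req#2 t=0ms: ALLOW
  req#3 t=0ms: ALLOW
  req#4 t=1ms: ALLOW
  req#5 t=1ms: ALLOW
  req#6 t=1ms: ALLOW
  req#7 t=2ms: ALLOW
  req#8 t=2ms: ALLOW
  req#9 t=2ms: ALLOW
  req#10 t=2ms: ALLOW
  req#11 t=2ms: DENY

Answer: AAAAAAAAAAD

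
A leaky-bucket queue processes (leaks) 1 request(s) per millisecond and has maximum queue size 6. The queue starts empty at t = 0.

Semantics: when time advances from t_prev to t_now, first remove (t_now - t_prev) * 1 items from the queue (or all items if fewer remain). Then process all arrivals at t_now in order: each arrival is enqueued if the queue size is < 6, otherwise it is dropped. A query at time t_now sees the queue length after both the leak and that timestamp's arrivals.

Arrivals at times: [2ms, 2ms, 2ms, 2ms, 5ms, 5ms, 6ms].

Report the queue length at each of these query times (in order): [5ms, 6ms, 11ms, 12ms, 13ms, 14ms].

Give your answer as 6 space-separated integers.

Answer: 3 3 0 0 0 0

Derivation:
Queue lengths at query times:
  query t=5ms: backlog = 3
  query t=6ms: backlog = 3
  query t=11ms: backlog = 0
  query t=12ms: backlog = 0
  query t=13ms: backlog = 0
  query t=14ms: backlog = 0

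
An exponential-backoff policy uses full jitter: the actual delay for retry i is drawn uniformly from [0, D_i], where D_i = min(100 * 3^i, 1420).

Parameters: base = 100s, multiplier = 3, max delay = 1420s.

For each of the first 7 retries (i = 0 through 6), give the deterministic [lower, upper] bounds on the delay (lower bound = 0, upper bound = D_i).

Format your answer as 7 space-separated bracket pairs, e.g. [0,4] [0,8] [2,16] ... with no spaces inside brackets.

Answer: [0,100] [0,300] [0,900] [0,1420] [0,1420] [0,1420] [0,1420]

Derivation:
Computing bounds per retry:
  i=0: D_i=min(100*3^0,1420)=100, bounds=[0,100]
  i=1: D_i=min(100*3^1,1420)=300, bounds=[0,300]
  i=2: D_i=min(100*3^2,1420)=900, bounds=[0,900]
  i=3: D_i=min(100*3^3,1420)=1420, bounds=[0,1420]
  i=4: D_i=min(100*3^4,1420)=1420, bounds=[0,1420]
  i=5: D_i=min(100*3^5,1420)=1420, bounds=[0,1420]
  i=6: D_i=min(100*3^6,1420)=1420, bounds=[0,1420]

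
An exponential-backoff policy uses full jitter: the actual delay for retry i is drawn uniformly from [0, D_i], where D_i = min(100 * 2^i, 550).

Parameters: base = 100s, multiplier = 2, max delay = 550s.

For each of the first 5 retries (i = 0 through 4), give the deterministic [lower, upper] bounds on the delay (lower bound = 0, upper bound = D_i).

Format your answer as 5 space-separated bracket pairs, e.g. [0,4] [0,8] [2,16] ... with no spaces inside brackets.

Answer: [0,100] [0,200] [0,400] [0,550] [0,550]

Derivation:
Computing bounds per retry:
  i=0: D_i=min(100*2^0,550)=100, bounds=[0,100]
  i=1: D_i=min(100*2^1,550)=200, bounds=[0,200]
  i=2: D_i=min(100*2^2,550)=400, bounds=[0,400]
  i=3: D_i=min(100*2^3,550)=550, bounds=[0,550]
  i=4: D_i=min(100*2^4,550)=550, bounds=[0,550]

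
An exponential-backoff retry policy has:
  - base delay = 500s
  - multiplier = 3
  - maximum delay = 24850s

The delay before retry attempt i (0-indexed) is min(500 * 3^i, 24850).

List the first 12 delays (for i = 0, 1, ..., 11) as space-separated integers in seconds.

Answer: 500 1500 4500 13500 24850 24850 24850 24850 24850 24850 24850 24850

Derivation:
Computing each delay:
  i=0: min(500*3^0, 24850) = 500
  i=1: min(500*3^1, 24850) = 1500
  i=2: min(500*3^2, 24850) = 4500
  i=3: min(500*3^3, 24850) = 13500
  i=4: min(500*3^4, 24850) = 24850
  i=5: min(500*3^5, 24850) = 24850
  i=6: min(500*3^6, 24850) = 24850
  i=7: min(500*3^7, 24850) = 24850
  i=8: min(500*3^8, 24850) = 24850
  i=9: min(500*3^9, 24850) = 24850
  i=10: min(500*3^10, 24850) = 24850
  i=11: min(500*3^11, 24850) = 24850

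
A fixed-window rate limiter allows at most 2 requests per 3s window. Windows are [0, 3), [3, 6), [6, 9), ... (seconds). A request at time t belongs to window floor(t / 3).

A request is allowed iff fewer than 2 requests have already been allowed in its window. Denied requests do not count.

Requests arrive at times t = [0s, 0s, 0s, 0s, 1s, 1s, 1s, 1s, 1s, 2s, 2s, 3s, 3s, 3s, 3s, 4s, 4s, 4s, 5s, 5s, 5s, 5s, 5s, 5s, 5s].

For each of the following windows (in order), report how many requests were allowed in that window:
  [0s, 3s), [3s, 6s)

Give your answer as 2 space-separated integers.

Processing requests:
  req#1 t=0s (window 0): ALLOW
  req#2 t=0s (window 0): ALLOW
  req#3 t=0s (window 0): DENY
  req#4 t=0s (window 0): DENY
  req#5 t=1s (window 0): DENY
  req#6 t=1s (window 0): DENY
  req#7 t=1s (window 0): DENY
  req#8 t=1s (window 0): DENY
  req#9 t=1s (window 0): DENY
  req#10 t=2s (window 0): DENY
  req#11 t=2s (window 0): DENY
  req#12 t=3s (window 1): ALLOW
  req#13 t=3s (window 1): ALLOW
  req#14 t=3s (window 1): DENY
  req#15 t=3s (window 1): DENY
  req#16 t=4s (window 1): DENY
  req#17 t=4s (window 1): DENY
  req#18 t=4s (window 1): DENY
  req#19 t=5s (window 1): DENY
  req#20 t=5s (window 1): DENY
  req#21 t=5s (window 1): DENY
  req#22 t=5s (window 1): DENY
  req#23 t=5s (window 1): DENY
  req#24 t=5s (window 1): DENY
  req#25 t=5s (window 1): DENY

Allowed counts by window: 2 2

Answer: 2 2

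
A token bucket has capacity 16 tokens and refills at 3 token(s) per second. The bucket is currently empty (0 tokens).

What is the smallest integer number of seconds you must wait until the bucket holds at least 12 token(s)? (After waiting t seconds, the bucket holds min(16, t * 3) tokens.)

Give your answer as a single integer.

Answer: 4

Derivation:
Need t * 3 >= 12, so t >= 12/3.
Smallest integer t = ceil(12/3) = 4.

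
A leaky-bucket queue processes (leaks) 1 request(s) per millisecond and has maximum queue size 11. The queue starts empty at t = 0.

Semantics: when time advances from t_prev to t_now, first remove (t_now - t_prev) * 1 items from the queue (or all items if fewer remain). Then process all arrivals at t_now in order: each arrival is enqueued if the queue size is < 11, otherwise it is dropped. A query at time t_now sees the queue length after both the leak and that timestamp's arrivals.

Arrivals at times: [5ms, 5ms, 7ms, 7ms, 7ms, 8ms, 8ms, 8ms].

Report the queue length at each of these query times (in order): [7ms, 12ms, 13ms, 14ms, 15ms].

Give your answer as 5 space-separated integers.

Answer: 3 1 0 0 0

Derivation:
Queue lengths at query times:
  query t=7ms: backlog = 3
  query t=12ms: backlog = 1
  query t=13ms: backlog = 0
  query t=14ms: backlog = 0
  query t=15ms: backlog = 0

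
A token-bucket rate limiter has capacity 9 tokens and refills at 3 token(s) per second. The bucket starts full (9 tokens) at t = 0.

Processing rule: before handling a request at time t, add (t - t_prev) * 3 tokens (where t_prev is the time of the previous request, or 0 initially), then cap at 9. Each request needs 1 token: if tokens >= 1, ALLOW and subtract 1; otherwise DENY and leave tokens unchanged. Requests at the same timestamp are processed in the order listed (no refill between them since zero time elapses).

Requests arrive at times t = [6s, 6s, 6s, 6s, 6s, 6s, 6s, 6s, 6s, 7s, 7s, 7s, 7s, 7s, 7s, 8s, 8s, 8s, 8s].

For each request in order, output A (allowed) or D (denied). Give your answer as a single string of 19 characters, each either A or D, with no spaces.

Simulating step by step:
  req#1 t=6s: ALLOW
  req#2 t=6s: ALLOW
  req#3 t=6s: ALLOW
  req#4 t=6s: ALLOW
  req#5 t=6s: ALLOW
  req#6 t=6s: ALLOW
  req#7 t=6s: ALLOW
  req#8 t=6s: ALLOW
  req#9 t=6s: ALLOW
  req#10 t=7s: ALLOW
  req#11 t=7s: ALLOW
  req#12 t=7s: ALLOW
  req#13 t=7s: DENY
  req#14 t=7s: DENY
  req#15 t=7s: DENY
  req#16 t=8s: ALLOW
  req#17 t=8s: ALLOW
  req#18 t=8s: ALLOW
  req#19 t=8s: DENY

Answer: AAAAAAAAAAAADDDAAAD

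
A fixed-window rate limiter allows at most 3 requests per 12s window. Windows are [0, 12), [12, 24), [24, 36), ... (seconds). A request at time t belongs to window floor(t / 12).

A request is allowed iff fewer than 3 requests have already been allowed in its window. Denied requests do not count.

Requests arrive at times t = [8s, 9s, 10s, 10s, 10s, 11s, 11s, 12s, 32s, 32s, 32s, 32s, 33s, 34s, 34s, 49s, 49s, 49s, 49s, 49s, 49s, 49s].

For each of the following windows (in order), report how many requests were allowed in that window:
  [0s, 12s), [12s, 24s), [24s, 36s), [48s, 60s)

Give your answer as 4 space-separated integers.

Processing requests:
  req#1 t=8s (window 0): ALLOW
  req#2 t=9s (window 0): ALLOW
  req#3 t=10s (window 0): ALLOW
  req#4 t=10s (window 0): DENY
  req#5 t=10s (window 0): DENY
  req#6 t=11s (window 0): DENY
  req#7 t=11s (window 0): DENY
  req#8 t=12s (window 1): ALLOW
  req#9 t=32s (window 2): ALLOW
  req#10 t=32s (window 2): ALLOW
  req#11 t=32s (window 2): ALLOW
  req#12 t=32s (window 2): DENY
  req#13 t=33s (window 2): DENY
  req#14 t=34s (window 2): DENY
  req#15 t=34s (window 2): DENY
  req#16 t=49s (window 4): ALLOW
  req#17 t=49s (window 4): ALLOW
  req#18 t=49s (window 4): ALLOW
  req#19 t=49s (window 4): DENY
  req#20 t=49s (window 4): DENY
  req#21 t=49s (window 4): DENY
  req#22 t=49s (window 4): DENY

Allowed counts by window: 3 1 3 3

Answer: 3 1 3 3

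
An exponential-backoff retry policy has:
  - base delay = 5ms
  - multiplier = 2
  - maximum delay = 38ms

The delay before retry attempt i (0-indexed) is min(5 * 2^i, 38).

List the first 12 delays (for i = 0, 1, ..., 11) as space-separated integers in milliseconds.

Answer: 5 10 20 38 38 38 38 38 38 38 38 38

Derivation:
Computing each delay:
  i=0: min(5*2^0, 38) = 5
  i=1: min(5*2^1, 38) = 10
  i=2: min(5*2^2, 38) = 20
  i=3: min(5*2^3, 38) = 38
  i=4: min(5*2^4, 38) = 38
  i=5: min(5*2^5, 38) = 38
  i=6: min(5*2^6, 38) = 38
  i=7: min(5*2^7, 38) = 38
  i=8: min(5*2^8, 38) = 38
  i=9: min(5*2^9, 38) = 38
  i=10: min(5*2^10, 38) = 38
  i=11: min(5*2^11, 38) = 38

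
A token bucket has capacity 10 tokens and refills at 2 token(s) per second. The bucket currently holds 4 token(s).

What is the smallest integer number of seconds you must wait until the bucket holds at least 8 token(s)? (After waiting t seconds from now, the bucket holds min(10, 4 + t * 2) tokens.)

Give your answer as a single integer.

Need 4 + t * 2 >= 8, so t >= 4/2.
Smallest integer t = ceil(4/2) = 2.

Answer: 2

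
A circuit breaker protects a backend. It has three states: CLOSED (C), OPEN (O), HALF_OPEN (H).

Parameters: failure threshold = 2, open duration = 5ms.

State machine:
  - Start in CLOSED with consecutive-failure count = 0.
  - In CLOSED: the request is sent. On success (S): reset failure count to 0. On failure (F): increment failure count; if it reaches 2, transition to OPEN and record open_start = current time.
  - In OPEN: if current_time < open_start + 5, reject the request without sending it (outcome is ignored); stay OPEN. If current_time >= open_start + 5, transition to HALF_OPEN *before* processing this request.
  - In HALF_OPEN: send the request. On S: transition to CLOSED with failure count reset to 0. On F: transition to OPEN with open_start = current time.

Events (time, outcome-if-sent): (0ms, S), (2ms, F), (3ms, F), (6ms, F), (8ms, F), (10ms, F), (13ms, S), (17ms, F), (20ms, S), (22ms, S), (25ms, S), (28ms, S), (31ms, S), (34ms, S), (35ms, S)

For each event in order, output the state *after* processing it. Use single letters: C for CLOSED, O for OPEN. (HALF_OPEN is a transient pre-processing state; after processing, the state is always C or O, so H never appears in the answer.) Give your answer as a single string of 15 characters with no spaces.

State after each event:
  event#1 t=0ms outcome=S: state=CLOSED
  event#2 t=2ms outcome=F: state=CLOSED
  event#3 t=3ms outcome=F: state=OPEN
  event#4 t=6ms outcome=F: state=OPEN
  event#5 t=8ms outcome=F: state=OPEN
  event#6 t=10ms outcome=F: state=OPEN
  event#7 t=13ms outcome=S: state=CLOSED
  event#8 t=17ms outcome=F: state=CLOSED
  event#9 t=20ms outcome=S: state=CLOSED
  event#10 t=22ms outcome=S: state=CLOSED
  event#11 t=25ms outcome=S: state=CLOSED
  event#12 t=28ms outcome=S: state=CLOSED
  event#13 t=31ms outcome=S: state=CLOSED
  event#14 t=34ms outcome=S: state=CLOSED
  event#15 t=35ms outcome=S: state=CLOSED

Answer: CCOOOOCCCCCCCCC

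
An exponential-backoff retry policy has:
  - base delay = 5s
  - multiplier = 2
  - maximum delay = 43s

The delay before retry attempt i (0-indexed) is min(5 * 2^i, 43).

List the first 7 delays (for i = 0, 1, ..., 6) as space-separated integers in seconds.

Computing each delay:
  i=0: min(5*2^0, 43) = 5
  i=1: min(5*2^1, 43) = 10
  i=2: min(5*2^2, 43) = 20
  i=3: min(5*2^3, 43) = 40
  i=4: min(5*2^4, 43) = 43
  i=5: min(5*2^5, 43) = 43
  i=6: min(5*2^6, 43) = 43

Answer: 5 10 20 40 43 43 43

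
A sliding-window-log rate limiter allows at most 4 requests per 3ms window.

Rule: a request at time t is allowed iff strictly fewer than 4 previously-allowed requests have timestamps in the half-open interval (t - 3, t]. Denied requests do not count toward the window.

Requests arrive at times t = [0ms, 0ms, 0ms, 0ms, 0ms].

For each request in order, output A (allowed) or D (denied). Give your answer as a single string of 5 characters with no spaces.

Answer: AAAAD

Derivation:
Tracking allowed requests in the window:
  req#1 t=0ms: ALLOW
  req#2 t=0ms: ALLOW
  req#3 t=0ms: ALLOW
  req#4 t=0ms: ALLOW
  req#5 t=0ms: DENY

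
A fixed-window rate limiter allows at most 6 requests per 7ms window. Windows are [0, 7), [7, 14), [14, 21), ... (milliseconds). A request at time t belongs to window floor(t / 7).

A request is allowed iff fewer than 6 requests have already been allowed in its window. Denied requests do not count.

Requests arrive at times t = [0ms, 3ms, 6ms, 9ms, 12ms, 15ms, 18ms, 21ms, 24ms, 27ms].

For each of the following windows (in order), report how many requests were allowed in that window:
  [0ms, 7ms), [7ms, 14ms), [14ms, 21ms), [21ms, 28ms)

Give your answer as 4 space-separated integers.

Processing requests:
  req#1 t=0ms (window 0): ALLOW
  req#2 t=3ms (window 0): ALLOW
  req#3 t=6ms (window 0): ALLOW
  req#4 t=9ms (window 1): ALLOW
  req#5 t=12ms (window 1): ALLOW
  req#6 t=15ms (window 2): ALLOW
  req#7 t=18ms (window 2): ALLOW
  req#8 t=21ms (window 3): ALLOW
  req#9 t=24ms (window 3): ALLOW
  req#10 t=27ms (window 3): ALLOW

Allowed counts by window: 3 2 2 3

Answer: 3 2 2 3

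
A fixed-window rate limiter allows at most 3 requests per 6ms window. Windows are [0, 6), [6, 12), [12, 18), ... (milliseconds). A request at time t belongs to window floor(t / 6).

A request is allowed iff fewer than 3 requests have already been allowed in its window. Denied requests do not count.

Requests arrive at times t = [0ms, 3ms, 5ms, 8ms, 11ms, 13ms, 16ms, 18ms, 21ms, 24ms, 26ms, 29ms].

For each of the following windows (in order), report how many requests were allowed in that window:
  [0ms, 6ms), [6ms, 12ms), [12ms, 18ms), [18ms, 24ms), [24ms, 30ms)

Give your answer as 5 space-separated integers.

Processing requests:
  req#1 t=0ms (window 0): ALLOW
  req#2 t=3ms (window 0): ALLOW
  req#3 t=5ms (window 0): ALLOW
  req#4 t=8ms (window 1): ALLOW
  req#5 t=11ms (window 1): ALLOW
  req#6 t=13ms (window 2): ALLOW
  req#7 t=16ms (window 2): ALLOW
  req#8 t=18ms (window 3): ALLOW
  req#9 t=21ms (window 3): ALLOW
  req#10 t=24ms (window 4): ALLOW
  req#11 t=26ms (window 4): ALLOW
  req#12 t=29ms (window 4): ALLOW

Allowed counts by window: 3 2 2 2 3

Answer: 3 2 2 2 3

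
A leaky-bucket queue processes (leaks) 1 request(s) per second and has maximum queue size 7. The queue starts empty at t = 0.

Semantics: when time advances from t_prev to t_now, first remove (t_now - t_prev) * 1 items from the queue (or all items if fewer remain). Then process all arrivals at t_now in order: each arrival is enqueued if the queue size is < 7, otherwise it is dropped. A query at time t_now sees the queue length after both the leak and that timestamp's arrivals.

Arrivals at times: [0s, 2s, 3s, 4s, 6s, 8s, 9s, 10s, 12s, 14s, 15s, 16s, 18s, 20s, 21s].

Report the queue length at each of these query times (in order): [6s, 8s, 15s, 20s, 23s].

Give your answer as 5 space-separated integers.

Answer: 1 1 1 1 0

Derivation:
Queue lengths at query times:
  query t=6s: backlog = 1
  query t=8s: backlog = 1
  query t=15s: backlog = 1
  query t=20s: backlog = 1
  query t=23s: backlog = 0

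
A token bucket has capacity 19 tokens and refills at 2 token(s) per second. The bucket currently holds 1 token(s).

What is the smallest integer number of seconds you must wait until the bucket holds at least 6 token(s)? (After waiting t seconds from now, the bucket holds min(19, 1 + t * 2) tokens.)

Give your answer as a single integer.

Answer: 3

Derivation:
Need 1 + t * 2 >= 6, so t >= 5/2.
Smallest integer t = ceil(5/2) = 3.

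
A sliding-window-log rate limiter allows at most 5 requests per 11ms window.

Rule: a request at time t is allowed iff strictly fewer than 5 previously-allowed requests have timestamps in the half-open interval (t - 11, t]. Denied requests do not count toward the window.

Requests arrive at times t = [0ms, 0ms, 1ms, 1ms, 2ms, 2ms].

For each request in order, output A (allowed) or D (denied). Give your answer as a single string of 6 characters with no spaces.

Answer: AAAAAD

Derivation:
Tracking allowed requests in the window:
  req#1 t=0ms: ALLOW
  req#2 t=0ms: ALLOW
  req#3 t=1ms: ALLOW
  req#4 t=1ms: ALLOW
  req#5 t=2ms: ALLOW
  req#6 t=2ms: DENY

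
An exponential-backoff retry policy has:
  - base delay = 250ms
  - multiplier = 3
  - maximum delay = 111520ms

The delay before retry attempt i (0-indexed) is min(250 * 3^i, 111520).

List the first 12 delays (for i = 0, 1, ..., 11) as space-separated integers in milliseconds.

Answer: 250 750 2250 6750 20250 60750 111520 111520 111520 111520 111520 111520

Derivation:
Computing each delay:
  i=0: min(250*3^0, 111520) = 250
  i=1: min(250*3^1, 111520) = 750
  i=2: min(250*3^2, 111520) = 2250
  i=3: min(250*3^3, 111520) = 6750
  i=4: min(250*3^4, 111520) = 20250
  i=5: min(250*3^5, 111520) = 60750
  i=6: min(250*3^6, 111520) = 111520
  i=7: min(250*3^7, 111520) = 111520
  i=8: min(250*3^8, 111520) = 111520
  i=9: min(250*3^9, 111520) = 111520
  i=10: min(250*3^10, 111520) = 111520
  i=11: min(250*3^11, 111520) = 111520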